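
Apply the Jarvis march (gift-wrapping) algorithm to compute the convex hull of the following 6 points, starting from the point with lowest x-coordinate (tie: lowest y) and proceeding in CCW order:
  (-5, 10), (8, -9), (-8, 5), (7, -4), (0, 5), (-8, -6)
Hull (CCW) = [(-8, -6), (8, -9), (7, -4), (0, 5), (-5, 10), (-8, 5)]

Jarvis march: at each step, from the current hull vertex p, select the next vertex q as the point such that every other point lies strictly to the left of (or on) the directed line p → q. (Equivalently: for every other point r, the cross product (q − p) × (r − p) ≥ 0.)
Starting point (lowest x, tie lowest y): (-8, -6). Wrap until returning to start. Resulting hull: (-8, -6), (8, -9), (7, -4), (0, 5), (-5, 10), (-8, 5).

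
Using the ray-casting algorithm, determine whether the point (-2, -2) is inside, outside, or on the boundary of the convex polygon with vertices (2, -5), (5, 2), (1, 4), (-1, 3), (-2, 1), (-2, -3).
The point (-2, -2) lies on the polygon boundary

Boundary check: the query satisfies the collinearity and bounding-box conditions for some polygon edge, so it lies exactly on the boundary.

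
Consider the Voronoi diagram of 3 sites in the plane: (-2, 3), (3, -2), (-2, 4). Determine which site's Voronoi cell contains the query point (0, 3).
Nearest site = (-2, 3)

The Voronoi cell of site s contains exactly those query points closer to s than to any other site. Compute squared distances from q = (0, 3) to each site:
  (-2 − 0)² + (3 − 3)² = 4
  (-2 − 0)² + (4 − 3)² = 5
  (3 − 0)² + (-2 − 3)² = 34
Minimum is attained by (-2, 3), so q lies in its Voronoi cell.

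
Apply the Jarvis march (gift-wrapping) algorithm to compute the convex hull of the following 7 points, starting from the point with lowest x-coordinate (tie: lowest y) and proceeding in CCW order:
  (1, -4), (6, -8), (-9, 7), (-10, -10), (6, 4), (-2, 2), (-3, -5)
Hull (CCW) = [(-10, -10), (6, -8), (6, 4), (-9, 7)]

Jarvis march: at each step, from the current hull vertex p, select the next vertex q as the point such that every other point lies strictly to the left of (or on) the directed line p → q. (Equivalently: for every other point r, the cross product (q − p) × (r − p) ≥ 0.)
Starting point (lowest x, tie lowest y): (-10, -10). Wrap until returning to start. Resulting hull: (-10, -10), (6, -8), (6, 4), (-9, 7).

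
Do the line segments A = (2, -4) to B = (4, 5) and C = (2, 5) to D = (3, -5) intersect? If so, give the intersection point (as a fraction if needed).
Yes; intersection at (76/29, -35/29) (t = 9/29 on AB, s = 18/29 on CD)

Parametrize AB as A + t(B − A) = (2 + 2 t, -4 + 9 t) and CD as C + s(D − C) = (2 + 1 s, 5 + -10 s). Solve the linear system for (t, s). Determinant = 29 ≠ 0, so a unique intersection of the containing lines exists. Solution: t = 9/29, s = 18/29 — both in [0, 1], so the segments cross. Intersection point: (76/29, -35/29).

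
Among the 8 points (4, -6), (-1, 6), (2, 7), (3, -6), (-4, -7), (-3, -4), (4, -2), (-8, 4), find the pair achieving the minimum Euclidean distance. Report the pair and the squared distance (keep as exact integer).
Pair = ((4, -6), (3, -6)); squared distance = 1

Compute all C(8, 2) = 28 pairwise squared distances (x_i − x_j)² + (y_i − y_j)². The minimum is 1, attained by the pair ((4, -6), (3, -6)).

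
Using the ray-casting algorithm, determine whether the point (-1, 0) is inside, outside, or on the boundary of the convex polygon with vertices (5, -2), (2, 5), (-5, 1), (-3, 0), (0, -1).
The point (-1, 0) lies strictly inside the polygon

Cast a horizontal ray to the right from the query point and count how many polygon edges it crosses (each edge strictly once or zero times, handled with the usual half-open convention). 
Parity of crossings → odd ⇒ inside.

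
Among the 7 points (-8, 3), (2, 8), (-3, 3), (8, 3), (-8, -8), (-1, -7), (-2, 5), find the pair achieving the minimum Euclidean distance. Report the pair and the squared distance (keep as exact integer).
Pair = ((-3, 3), (-2, 5)); squared distance = 5

Compute all C(7, 2) = 21 pairwise squared distances (x_i − x_j)² + (y_i − y_j)². The minimum is 5, attained by the pair ((-3, 3), (-2, 5)).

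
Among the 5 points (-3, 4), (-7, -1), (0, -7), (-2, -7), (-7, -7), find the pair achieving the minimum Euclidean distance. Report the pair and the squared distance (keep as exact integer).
Pair = ((0, -7), (-2, -7)); squared distance = 4

Compute all C(5, 2) = 10 pairwise squared distances (x_i − x_j)² + (y_i − y_j)². The minimum is 4, attained by the pair ((0, -7), (-2, -7)).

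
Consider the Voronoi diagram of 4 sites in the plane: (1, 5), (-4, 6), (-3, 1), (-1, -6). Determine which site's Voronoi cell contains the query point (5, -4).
Nearest site = (-1, -6)

The Voronoi cell of site s contains exactly those query points closer to s than to any other site. Compute squared distances from q = (5, -4) to each site:
  (-1 − 5)² + (-6 − -4)² = 40
  (-3 − 5)² + (1 − -4)² = 89
  (1 − 5)² + (5 − -4)² = 97
  (-4 − 5)² + (6 − -4)² = 181
Minimum is attained by (-1, -6), so q lies in its Voronoi cell.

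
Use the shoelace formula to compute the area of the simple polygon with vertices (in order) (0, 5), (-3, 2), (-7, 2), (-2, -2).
Area = 31/2

Shoelace formula: Area = (1/2) |Σ_i (x_i · y_{i+1} − x_{i+1} · y_i)| (indices mod n). Compute each cross term:
  (0)(2) − (-3)(5) = 15
  (-3)(2) − (-7)(2) = 8
  (-7)(-2) − (-2)(2) = 18
  (-2)(5) − (0)(-2) = -10
Sum = 31, so (signed) Area = 31/2 = 31/2, |Area| = 31/2.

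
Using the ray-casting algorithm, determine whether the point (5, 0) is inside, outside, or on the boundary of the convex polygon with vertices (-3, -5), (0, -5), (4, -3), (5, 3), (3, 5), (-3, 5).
The point (5, 0) lies strictly outside the polygon

Cast a horizontal ray to the right from the query point and count how many polygon edges it crosses (each edge strictly once or zero times, handled with the usual half-open convention). 
Parity of crossings → even ⇒ outside.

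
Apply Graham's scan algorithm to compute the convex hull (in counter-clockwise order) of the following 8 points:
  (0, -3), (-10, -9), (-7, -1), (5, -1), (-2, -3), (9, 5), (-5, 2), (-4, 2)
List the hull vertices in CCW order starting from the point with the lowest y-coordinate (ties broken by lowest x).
Hull (CCW) = [(-10, -9), (5, -1), (9, 5), (-5, 2), (-7, -1)]

Graham scan procedure:
  1. Find the pivot p₀ = point with lowest y (tie → lowest x): (-10, -9).
  2. Sort the remaining points by polar angle around p₀.
  3. Walk through sorted points, maintaining a stack; pop the top while the last three entries make a non-left turn (cross product ≤ 0).
  4. Final stack is the convex hull in CCW order: (-10, -9), (5, -1), (9, 5), (-5, 2), (-7, -1).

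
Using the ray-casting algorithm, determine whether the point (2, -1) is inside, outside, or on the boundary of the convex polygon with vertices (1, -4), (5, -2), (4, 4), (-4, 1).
The point (2, -1) lies strictly inside the polygon

Cast a horizontal ray to the right from the query point and count how many polygon edges it crosses (each edge strictly once or zero times, handled with the usual half-open convention). 
Parity of crossings → odd ⇒ inside.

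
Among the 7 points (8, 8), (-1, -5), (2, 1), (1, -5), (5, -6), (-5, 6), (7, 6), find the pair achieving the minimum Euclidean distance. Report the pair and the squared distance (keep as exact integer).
Pair = ((-1, -5), (1, -5)); squared distance = 4

Compute all C(7, 2) = 21 pairwise squared distances (x_i − x_j)² + (y_i − y_j)². The minimum is 4, attained by the pair ((-1, -5), (1, -5)).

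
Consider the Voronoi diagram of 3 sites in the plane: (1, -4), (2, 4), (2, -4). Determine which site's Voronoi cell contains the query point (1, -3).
Nearest site = (1, -4)

The Voronoi cell of site s contains exactly those query points closer to s than to any other site. Compute squared distances from q = (1, -3) to each site:
  (1 − 1)² + (-4 − -3)² = 1
  (2 − 1)² + (-4 − -3)² = 2
  (2 − 1)² + (4 − -3)² = 50
Minimum is attained by (1, -4), so q lies in its Voronoi cell.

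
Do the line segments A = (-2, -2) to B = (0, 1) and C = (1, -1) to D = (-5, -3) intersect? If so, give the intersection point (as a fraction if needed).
Yes; intersection at (-2, -2) (t = 0 on AB, s = 1/2 on CD)

Parametrize AB as A + t(B − A) = (-2 + 2 t, -2 + 3 t) and CD as C + s(D − C) = (1 + -6 s, -1 + -2 s). Solve the linear system for (t, s). Determinant = -14 ≠ 0, so a unique intersection of the containing lines exists. Solution: t = 0, s = 1/2 — both in [0, 1], so the segments cross. Intersection point: (-2, -2).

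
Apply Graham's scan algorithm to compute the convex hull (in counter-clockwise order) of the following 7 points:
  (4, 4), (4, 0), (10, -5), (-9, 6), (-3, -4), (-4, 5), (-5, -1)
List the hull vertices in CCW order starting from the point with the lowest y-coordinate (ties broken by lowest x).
Hull (CCW) = [(10, -5), (4, 4), (-9, 6), (-5, -1), (-3, -4)]

Graham scan procedure:
  1. Find the pivot p₀ = point with lowest y (tie → lowest x): (10, -5).
  2. Sort the remaining points by polar angle around p₀.
  3. Walk through sorted points, maintaining a stack; pop the top while the last three entries make a non-left turn (cross product ≤ 0).
  4. Final stack is the convex hull in CCW order: (10, -5), (4, 4), (-9, 6), (-5, -1), (-3, -4).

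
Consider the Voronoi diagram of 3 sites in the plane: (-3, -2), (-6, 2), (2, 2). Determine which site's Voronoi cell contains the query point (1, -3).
Nearest site = (-3, -2)

The Voronoi cell of site s contains exactly those query points closer to s than to any other site. Compute squared distances from q = (1, -3) to each site:
  (-3 − 1)² + (-2 − -3)² = 17
  (2 − 1)² + (2 − -3)² = 26
  (-6 − 1)² + (2 − -3)² = 74
Minimum is attained by (-3, -2), so q lies in its Voronoi cell.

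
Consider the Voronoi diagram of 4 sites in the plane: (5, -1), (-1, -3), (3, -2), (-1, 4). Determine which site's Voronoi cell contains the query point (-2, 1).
Nearest site = (-1, 4)

The Voronoi cell of site s contains exactly those query points closer to s than to any other site. Compute squared distances from q = (-2, 1) to each site:
  (-1 − -2)² + (4 − 1)² = 10
  (-1 − -2)² + (-3 − 1)² = 17
  (3 − -2)² + (-2 − 1)² = 34
  (5 − -2)² + (-1 − 1)² = 53
Minimum is attained by (-1, 4), so q lies in its Voronoi cell.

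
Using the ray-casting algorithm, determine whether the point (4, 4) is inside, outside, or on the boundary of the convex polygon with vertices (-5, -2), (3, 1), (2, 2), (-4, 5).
The point (4, 4) lies strictly outside the polygon

Cast a horizontal ray to the right from the query point and count how many polygon edges it crosses (each edge strictly once or zero times, handled with the usual half-open convention). 
Parity of crossings → even ⇒ outside.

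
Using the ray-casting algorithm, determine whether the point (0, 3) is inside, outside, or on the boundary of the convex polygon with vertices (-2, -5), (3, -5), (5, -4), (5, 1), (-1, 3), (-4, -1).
The point (0, 3) lies strictly outside the polygon

Cast a horizontal ray to the right from the query point and count how many polygon edges it crosses (each edge strictly once or zero times, handled with the usual half-open convention). 
Parity of crossings → even ⇒ outside.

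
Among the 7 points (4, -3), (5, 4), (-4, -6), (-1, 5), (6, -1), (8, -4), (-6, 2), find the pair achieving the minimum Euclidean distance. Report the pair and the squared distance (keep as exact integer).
Pair = ((4, -3), (6, -1)); squared distance = 8

Compute all C(7, 2) = 21 pairwise squared distances (x_i − x_j)² + (y_i − y_j)². The minimum is 8, attained by the pair ((4, -3), (6, -1)).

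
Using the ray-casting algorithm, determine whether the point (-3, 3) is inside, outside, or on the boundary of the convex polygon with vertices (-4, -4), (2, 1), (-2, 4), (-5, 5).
The point (-3, 3) lies strictly inside the polygon

Cast a horizontal ray to the right from the query point and count how many polygon edges it crosses (each edge strictly once or zero times, handled with the usual half-open convention). 
Parity of crossings → odd ⇒ inside.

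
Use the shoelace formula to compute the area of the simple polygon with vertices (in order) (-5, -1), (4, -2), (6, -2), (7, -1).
Area = 7

Shoelace formula: Area = (1/2) |Σ_i (x_i · y_{i+1} − x_{i+1} · y_i)| (indices mod n). Compute each cross term:
  (-5)(-2) − (4)(-1) = 14
  (4)(-2) − (6)(-2) = 4
  (6)(-1) − (7)(-2) = 8
  (7)(-1) − (-5)(-1) = -12
Sum = 14, so (signed) Area = 14/2 = 7, |Area| = 7.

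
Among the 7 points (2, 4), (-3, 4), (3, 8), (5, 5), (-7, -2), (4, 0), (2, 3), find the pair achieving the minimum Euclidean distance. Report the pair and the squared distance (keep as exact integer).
Pair = ((2, 4), (2, 3)); squared distance = 1

Compute all C(7, 2) = 21 pairwise squared distances (x_i − x_j)² + (y_i − y_j)². The minimum is 1, attained by the pair ((2, 4), (2, 3)).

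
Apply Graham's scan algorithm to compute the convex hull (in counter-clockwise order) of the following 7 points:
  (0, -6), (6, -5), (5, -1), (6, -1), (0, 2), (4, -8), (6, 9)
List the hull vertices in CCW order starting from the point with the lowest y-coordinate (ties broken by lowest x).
Hull (CCW) = [(4, -8), (6, -5), (6, 9), (0, 2), (0, -6)]

Graham scan procedure:
  1. Find the pivot p₀ = point with lowest y (tie → lowest x): (4, -8).
  2. Sort the remaining points by polar angle around p₀.
  3. Walk through sorted points, maintaining a stack; pop the top while the last three entries make a non-left turn (cross product ≤ 0).
  4. Final stack is the convex hull in CCW order: (4, -8), (6, -5), (6, 9), (0, 2), (0, -6).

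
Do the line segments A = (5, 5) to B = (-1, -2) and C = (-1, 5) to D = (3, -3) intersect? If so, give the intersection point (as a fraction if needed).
Yes; intersection at (23/19, 11/19) (t = 12/19 on AB, s = 21/38 on CD)

Parametrize AB as A + t(B − A) = (5 + -6 t, 5 + -7 t) and CD as C + s(D − C) = (-1 + 4 s, 5 + -8 s). Solve the linear system for (t, s). Determinant = -76 ≠ 0, so a unique intersection of the containing lines exists. Solution: t = 12/19, s = 21/38 — both in [0, 1], so the segments cross. Intersection point: (23/19, 11/19).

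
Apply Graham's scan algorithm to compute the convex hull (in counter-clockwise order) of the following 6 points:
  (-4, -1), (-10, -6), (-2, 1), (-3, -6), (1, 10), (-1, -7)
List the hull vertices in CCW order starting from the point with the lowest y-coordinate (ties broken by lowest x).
Hull (CCW) = [(-1, -7), (1, 10), (-10, -6)]

Graham scan procedure:
  1. Find the pivot p₀ = point with lowest y (tie → lowest x): (-1, -7).
  2. Sort the remaining points by polar angle around p₀.
  3. Walk through sorted points, maintaining a stack; pop the top while the last three entries make a non-left turn (cross product ≤ 0).
  4. Final stack is the convex hull in CCW order: (-1, -7), (1, 10), (-10, -6).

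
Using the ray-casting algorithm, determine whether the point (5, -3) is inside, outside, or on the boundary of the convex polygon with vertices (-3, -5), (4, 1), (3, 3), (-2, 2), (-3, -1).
The point (5, -3) lies strictly outside the polygon

Cast a horizontal ray to the right from the query point and count how many polygon edges it crosses (each edge strictly once or zero times, handled with the usual half-open convention). 
Parity of crossings → even ⇒ outside.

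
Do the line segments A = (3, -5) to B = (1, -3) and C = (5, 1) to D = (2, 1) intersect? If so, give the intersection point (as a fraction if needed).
No (intersection of containing lines falls outside at least one segment)

Parametrize and solve: t = 3, s = 8/3. At least one of these is outside [0, 1], so the segments do not intersect.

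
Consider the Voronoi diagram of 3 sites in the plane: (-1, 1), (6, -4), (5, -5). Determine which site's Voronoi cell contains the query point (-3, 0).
Nearest site = (-1, 1)

The Voronoi cell of site s contains exactly those query points closer to s than to any other site. Compute squared distances from q = (-3, 0) to each site:
  (-1 − -3)² + (1 − 0)² = 5
  (5 − -3)² + (-5 − 0)² = 89
  (6 − -3)² + (-4 − 0)² = 97
Minimum is attained by (-1, 1), so q lies in its Voronoi cell.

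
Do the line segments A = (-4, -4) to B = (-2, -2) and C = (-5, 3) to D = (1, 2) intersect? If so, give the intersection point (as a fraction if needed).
No (intersection of containing lines falls outside at least one segment)

Parametrize and solve: t = 41/14, s = 8/7. At least one of these is outside [0, 1], so the segments do not intersect.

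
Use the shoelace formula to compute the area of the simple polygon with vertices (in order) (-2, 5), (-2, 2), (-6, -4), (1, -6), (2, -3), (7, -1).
Area = 127/2

Shoelace formula: Area = (1/2) |Σ_i (x_i · y_{i+1} − x_{i+1} · y_i)| (indices mod n). Compute each cross term:
  (-2)(2) − (-2)(5) = 6
  (-2)(-4) − (-6)(2) = 20
  (-6)(-6) − (1)(-4) = 40
  (1)(-3) − (2)(-6) = 9
  (2)(-1) − (7)(-3) = 19
  (7)(5) − (-2)(-1) = 33
Sum = 127, so (signed) Area = 127/2 = 127/2, |Area| = 127/2.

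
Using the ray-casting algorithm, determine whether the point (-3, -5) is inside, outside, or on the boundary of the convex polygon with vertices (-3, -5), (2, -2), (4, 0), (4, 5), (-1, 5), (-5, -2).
The point (-3, -5) lies on the polygon boundary

Boundary check: the query satisfies the collinearity and bounding-box conditions for some polygon edge, so it lies exactly on the boundary.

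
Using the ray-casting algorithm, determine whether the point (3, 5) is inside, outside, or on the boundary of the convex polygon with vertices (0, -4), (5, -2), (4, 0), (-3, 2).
The point (3, 5) lies strictly outside the polygon

Cast a horizontal ray to the right from the query point and count how many polygon edges it crosses (each edge strictly once or zero times, handled with the usual half-open convention). 
Parity of crossings → even ⇒ outside.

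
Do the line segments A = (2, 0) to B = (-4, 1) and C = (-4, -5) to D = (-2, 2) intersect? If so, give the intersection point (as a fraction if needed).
Yes; intersection at (-26/11, 8/11) (t = 8/11 on AB, s = 9/11 on CD)

Parametrize AB as A + t(B − A) = (2 + -6 t, 0 + 1 t) and CD as C + s(D − C) = (-4 + 2 s, -5 + 7 s). Solve the linear system for (t, s). Determinant = 44 ≠ 0, so a unique intersection of the containing lines exists. Solution: t = 8/11, s = 9/11 — both in [0, 1], so the segments cross. Intersection point: (-26/11, 8/11).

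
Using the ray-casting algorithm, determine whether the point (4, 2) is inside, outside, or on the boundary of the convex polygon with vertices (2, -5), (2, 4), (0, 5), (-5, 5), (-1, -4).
The point (4, 2) lies strictly outside the polygon

Cast a horizontal ray to the right from the query point and count how many polygon edges it crosses (each edge strictly once or zero times, handled with the usual half-open convention). 
Parity of crossings → even ⇒ outside.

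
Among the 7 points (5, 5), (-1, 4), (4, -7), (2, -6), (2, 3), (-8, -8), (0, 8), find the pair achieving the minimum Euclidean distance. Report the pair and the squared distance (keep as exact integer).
Pair = ((4, -7), (2, -6)); squared distance = 5

Compute all C(7, 2) = 21 pairwise squared distances (x_i − x_j)² + (y_i − y_j)². The minimum is 5, attained by the pair ((4, -7), (2, -6)).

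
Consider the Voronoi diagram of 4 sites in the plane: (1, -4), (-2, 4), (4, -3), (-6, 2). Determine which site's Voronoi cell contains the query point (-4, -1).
Nearest site = (-6, 2)

The Voronoi cell of site s contains exactly those query points closer to s than to any other site. Compute squared distances from q = (-4, -1) to each site:
  (-6 − -4)² + (2 − -1)² = 13
  (-2 − -4)² + (4 − -1)² = 29
  (1 − -4)² + (-4 − -1)² = 34
  (4 − -4)² + (-3 − -1)² = 68
Minimum is attained by (-6, 2), so q lies in its Voronoi cell.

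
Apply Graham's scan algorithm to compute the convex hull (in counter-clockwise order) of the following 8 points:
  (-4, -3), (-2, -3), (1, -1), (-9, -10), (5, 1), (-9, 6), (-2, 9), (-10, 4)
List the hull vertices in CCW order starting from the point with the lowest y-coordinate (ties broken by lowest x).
Hull (CCW) = [(-9, -10), (5, 1), (-2, 9), (-9, 6), (-10, 4)]

Graham scan procedure:
  1. Find the pivot p₀ = point with lowest y (tie → lowest x): (-9, -10).
  2. Sort the remaining points by polar angle around p₀.
  3. Walk through sorted points, maintaining a stack; pop the top while the last three entries make a non-left turn (cross product ≤ 0).
  4. Final stack is the convex hull in CCW order: (-9, -10), (5, 1), (-2, 9), (-9, 6), (-10, 4).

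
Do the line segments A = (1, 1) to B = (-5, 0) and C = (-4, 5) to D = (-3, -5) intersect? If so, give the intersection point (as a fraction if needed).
Yes; intersection at (-215/61, 15/61) (t = 46/61 on AB, s = 29/61 on CD)

Parametrize AB as A + t(B − A) = (1 + -6 t, 1 + -1 t) and CD as C + s(D − C) = (-4 + 1 s, 5 + -10 s). Solve the linear system for (t, s). Determinant = -61 ≠ 0, so a unique intersection of the containing lines exists. Solution: t = 46/61, s = 29/61 — both in [0, 1], so the segments cross. Intersection point: (-215/61, 15/61).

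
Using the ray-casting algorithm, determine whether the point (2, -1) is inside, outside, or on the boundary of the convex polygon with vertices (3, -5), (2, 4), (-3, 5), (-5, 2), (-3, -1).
The point (2, -1) lies strictly inside the polygon

Cast a horizontal ray to the right from the query point and count how many polygon edges it crosses (each edge strictly once or zero times, handled with the usual half-open convention). 
Parity of crossings → odd ⇒ inside.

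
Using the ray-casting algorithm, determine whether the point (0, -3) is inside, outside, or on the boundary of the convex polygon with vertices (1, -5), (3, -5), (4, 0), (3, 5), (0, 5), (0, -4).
The point (0, -3) lies on the polygon boundary

Boundary check: the query satisfies the collinearity and bounding-box conditions for some polygon edge, so it lies exactly on the boundary.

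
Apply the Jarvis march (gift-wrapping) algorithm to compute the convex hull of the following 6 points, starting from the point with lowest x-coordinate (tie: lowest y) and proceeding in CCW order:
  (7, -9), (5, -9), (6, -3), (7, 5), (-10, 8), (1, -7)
Hull (CCW) = [(-10, 8), (1, -7), (5, -9), (7, -9), (7, 5)]

Jarvis march: at each step, from the current hull vertex p, select the next vertex q as the point such that every other point lies strictly to the left of (or on) the directed line p → q. (Equivalently: for every other point r, the cross product (q − p) × (r − p) ≥ 0.)
Starting point (lowest x, tie lowest y): (-10, 8). Wrap until returning to start. Resulting hull: (-10, 8), (1, -7), (5, -9), (7, -9), (7, 5).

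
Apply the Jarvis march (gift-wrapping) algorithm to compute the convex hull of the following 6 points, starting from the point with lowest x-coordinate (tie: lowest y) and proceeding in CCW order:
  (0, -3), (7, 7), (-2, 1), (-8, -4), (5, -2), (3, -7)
Hull (CCW) = [(-8, -4), (3, -7), (5, -2), (7, 7), (-2, 1)]

Jarvis march: at each step, from the current hull vertex p, select the next vertex q as the point such that every other point lies strictly to the left of (or on) the directed line p → q. (Equivalently: for every other point r, the cross product (q − p) × (r − p) ≥ 0.)
Starting point (lowest x, tie lowest y): (-8, -4). Wrap until returning to start. Resulting hull: (-8, -4), (3, -7), (5, -2), (7, 7), (-2, 1).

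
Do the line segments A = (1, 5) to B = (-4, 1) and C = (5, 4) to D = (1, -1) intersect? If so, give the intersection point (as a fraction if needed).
No (intersection of containing lines falls outside at least one segment)

Parametrize and solve: t = -8/3, s = -7/3. At least one of these is outside [0, 1], so the segments do not intersect.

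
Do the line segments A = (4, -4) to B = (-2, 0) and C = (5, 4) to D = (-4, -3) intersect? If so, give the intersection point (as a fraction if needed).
Yes; intersection at (-1, -2/3) (t = 5/6 on AB, s = 2/3 on CD)

Parametrize AB as A + t(B − A) = (4 + -6 t, -4 + 4 t) and CD as C + s(D − C) = (5 + -9 s, 4 + -7 s). Solve the linear system for (t, s). Determinant = -78 ≠ 0, so a unique intersection of the containing lines exists. Solution: t = 5/6, s = 2/3 — both in [0, 1], so the segments cross. Intersection point: (-1, -2/3).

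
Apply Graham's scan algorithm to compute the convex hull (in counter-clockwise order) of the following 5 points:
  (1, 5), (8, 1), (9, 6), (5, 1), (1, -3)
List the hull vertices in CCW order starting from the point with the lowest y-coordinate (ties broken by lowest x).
Hull (CCW) = [(1, -3), (8, 1), (9, 6), (1, 5)]

Graham scan procedure:
  1. Find the pivot p₀ = point with lowest y (tie → lowest x): (1, -3).
  2. Sort the remaining points by polar angle around p₀.
  3. Walk through sorted points, maintaining a stack; pop the top while the last three entries make a non-left turn (cross product ≤ 0).
  4. Final stack is the convex hull in CCW order: (1, -3), (8, 1), (9, 6), (1, 5).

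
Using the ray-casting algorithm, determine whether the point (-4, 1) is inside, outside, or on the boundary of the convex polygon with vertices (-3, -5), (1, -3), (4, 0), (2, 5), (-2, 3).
The point (-4, 1) lies strictly outside the polygon

Cast a horizontal ray to the right from the query point and count how many polygon edges it crosses (each edge strictly once or zero times, handled with the usual half-open convention). 
Parity of crossings → even ⇒ outside.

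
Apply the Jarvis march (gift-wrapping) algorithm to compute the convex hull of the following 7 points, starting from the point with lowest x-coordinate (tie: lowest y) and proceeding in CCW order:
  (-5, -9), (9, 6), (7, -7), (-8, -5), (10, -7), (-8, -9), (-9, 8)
Hull (CCW) = [(-9, 8), (-8, -9), (-5, -9), (10, -7), (9, 6)]

Jarvis march: at each step, from the current hull vertex p, select the next vertex q as the point such that every other point lies strictly to the left of (or on) the directed line p → q. (Equivalently: for every other point r, the cross product (q − p) × (r − p) ≥ 0.)
Starting point (lowest x, tie lowest y): (-9, 8). Wrap until returning to start. Resulting hull: (-9, 8), (-8, -9), (-5, -9), (10, -7), (9, 6).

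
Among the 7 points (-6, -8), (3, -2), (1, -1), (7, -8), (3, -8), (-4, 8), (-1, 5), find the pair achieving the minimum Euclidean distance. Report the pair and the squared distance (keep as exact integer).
Pair = ((3, -2), (1, -1)); squared distance = 5

Compute all C(7, 2) = 21 pairwise squared distances (x_i − x_j)² + (y_i − y_j)². The minimum is 5, attained by the pair ((3, -2), (1, -1)).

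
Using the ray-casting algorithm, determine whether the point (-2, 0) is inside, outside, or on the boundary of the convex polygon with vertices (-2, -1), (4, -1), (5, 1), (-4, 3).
The point (-2, 0) lies strictly inside the polygon

Cast a horizontal ray to the right from the query point and count how many polygon edges it crosses (each edge strictly once or zero times, handled with the usual half-open convention). 
Parity of crossings → odd ⇒ inside.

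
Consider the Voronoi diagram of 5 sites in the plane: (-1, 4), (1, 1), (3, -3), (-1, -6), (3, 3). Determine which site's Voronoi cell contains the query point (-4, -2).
Nearest site = (-1, -6)

The Voronoi cell of site s contains exactly those query points closer to s than to any other site. Compute squared distances from q = (-4, -2) to each site:
  (-1 − -4)² + (-6 − -2)² = 25
  (1 − -4)² + (1 − -2)² = 34
  (-1 − -4)² + (4 − -2)² = 45
  (3 − -4)² + (-3 − -2)² = 50
  (3 − -4)² + (3 − -2)² = 74
Minimum is attained by (-1, -6), so q lies in its Voronoi cell.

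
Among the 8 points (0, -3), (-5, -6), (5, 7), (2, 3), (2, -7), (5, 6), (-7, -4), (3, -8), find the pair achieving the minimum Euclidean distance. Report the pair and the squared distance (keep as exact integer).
Pair = ((5, 7), (5, 6)); squared distance = 1

Compute all C(8, 2) = 28 pairwise squared distances (x_i − x_j)² + (y_i − y_j)². The minimum is 1, attained by the pair ((5, 7), (5, 6)).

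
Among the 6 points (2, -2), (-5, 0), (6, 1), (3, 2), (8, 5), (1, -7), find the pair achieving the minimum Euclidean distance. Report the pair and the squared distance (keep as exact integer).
Pair = ((6, 1), (3, 2)); squared distance = 10

Compute all C(6, 2) = 15 pairwise squared distances (x_i − x_j)² + (y_i − y_j)². The minimum is 10, attained by the pair ((6, 1), (3, 2)).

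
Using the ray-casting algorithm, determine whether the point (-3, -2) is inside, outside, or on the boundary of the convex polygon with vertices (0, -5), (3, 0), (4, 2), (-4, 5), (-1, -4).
The point (-3, -2) lies strictly outside the polygon

Cast a horizontal ray to the right from the query point and count how many polygon edges it crosses (each edge strictly once or zero times, handled with the usual half-open convention). 
Parity of crossings → even ⇒ outside.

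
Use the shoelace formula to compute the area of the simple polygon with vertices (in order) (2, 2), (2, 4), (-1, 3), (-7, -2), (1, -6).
Area = 95/2

Shoelace formula: Area = (1/2) |Σ_i (x_i · y_{i+1} − x_{i+1} · y_i)| (indices mod n). Compute each cross term:
  (2)(4) − (2)(2) = 4
  (2)(3) − (-1)(4) = 10
  (-1)(-2) − (-7)(3) = 23
  (-7)(-6) − (1)(-2) = 44
  (1)(2) − (2)(-6) = 14
Sum = 95, so (signed) Area = 95/2 = 95/2, |Area| = 95/2.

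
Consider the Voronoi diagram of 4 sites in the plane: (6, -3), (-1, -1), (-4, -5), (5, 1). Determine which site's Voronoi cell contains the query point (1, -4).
Nearest site = (-1, -1)

The Voronoi cell of site s contains exactly those query points closer to s than to any other site. Compute squared distances from q = (1, -4) to each site:
  (-1 − 1)² + (-1 − -4)² = 13
  (-4 − 1)² + (-5 − -4)² = 26
  (6 − 1)² + (-3 − -4)² = 26
  (5 − 1)² + (1 − -4)² = 41
Minimum is attained by (-1, -1), so q lies in its Voronoi cell.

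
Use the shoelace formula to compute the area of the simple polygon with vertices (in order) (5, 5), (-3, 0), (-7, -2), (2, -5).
Area = 95/2

Shoelace formula: Area = (1/2) |Σ_i (x_i · y_{i+1} − x_{i+1} · y_i)| (indices mod n). Compute each cross term:
  (5)(0) − (-3)(5) = 15
  (-3)(-2) − (-7)(0) = 6
  (-7)(-5) − (2)(-2) = 39
  (2)(5) − (5)(-5) = 35
Sum = 95, so (signed) Area = 95/2 = 95/2, |Area| = 95/2.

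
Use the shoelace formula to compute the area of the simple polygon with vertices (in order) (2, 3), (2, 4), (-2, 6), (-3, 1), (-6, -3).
Area = 41/2

Shoelace formula: Area = (1/2) |Σ_i (x_i · y_{i+1} − x_{i+1} · y_i)| (indices mod n). Compute each cross term:
  (2)(4) − (2)(3) = 2
  (2)(6) − (-2)(4) = 20
  (-2)(1) − (-3)(6) = 16
  (-3)(-3) − (-6)(1) = 15
  (-6)(3) − (2)(-3) = -12
Sum = 41, so (signed) Area = 41/2 = 41/2, |Area| = 41/2.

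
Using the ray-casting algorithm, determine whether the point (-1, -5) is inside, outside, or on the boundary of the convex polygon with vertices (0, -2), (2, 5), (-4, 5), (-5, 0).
The point (-1, -5) lies strictly outside the polygon

Cast a horizontal ray to the right from the query point and count how many polygon edges it crosses (each edge strictly once or zero times, handled with the usual half-open convention). 
Parity of crossings → even ⇒ outside.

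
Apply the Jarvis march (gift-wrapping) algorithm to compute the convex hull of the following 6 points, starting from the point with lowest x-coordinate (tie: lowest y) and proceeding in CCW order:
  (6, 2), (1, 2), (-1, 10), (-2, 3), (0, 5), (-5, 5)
Hull (CCW) = [(-5, 5), (-2, 3), (1, 2), (6, 2), (-1, 10)]

Jarvis march: at each step, from the current hull vertex p, select the next vertex q as the point such that every other point lies strictly to the left of (or on) the directed line p → q. (Equivalently: for every other point r, the cross product (q − p) × (r − p) ≥ 0.)
Starting point (lowest x, tie lowest y): (-5, 5). Wrap until returning to start. Resulting hull: (-5, 5), (-2, 3), (1, 2), (6, 2), (-1, 10).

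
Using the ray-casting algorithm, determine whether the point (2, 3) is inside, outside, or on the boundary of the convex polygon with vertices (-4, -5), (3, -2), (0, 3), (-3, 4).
The point (2, 3) lies strictly outside the polygon

Cast a horizontal ray to the right from the query point and count how many polygon edges it crosses (each edge strictly once or zero times, handled with the usual half-open convention). 
Parity of crossings → even ⇒ outside.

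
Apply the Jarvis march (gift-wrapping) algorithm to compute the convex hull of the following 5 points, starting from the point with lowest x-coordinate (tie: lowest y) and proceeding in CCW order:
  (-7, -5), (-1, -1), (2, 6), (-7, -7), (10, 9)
Hull (CCW) = [(-7, -7), (10, 9), (2, 6), (-7, -5)]

Jarvis march: at each step, from the current hull vertex p, select the next vertex q as the point such that every other point lies strictly to the left of (or on) the directed line p → q. (Equivalently: for every other point r, the cross product (q − p) × (r − p) ≥ 0.)
Starting point (lowest x, tie lowest y): (-7, -7). Wrap until returning to start. Resulting hull: (-7, -7), (10, 9), (2, 6), (-7, -5).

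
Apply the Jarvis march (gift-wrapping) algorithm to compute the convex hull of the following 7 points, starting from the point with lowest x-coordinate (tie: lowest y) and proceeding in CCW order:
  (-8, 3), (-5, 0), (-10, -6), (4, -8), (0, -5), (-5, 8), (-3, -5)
Hull (CCW) = [(-10, -6), (4, -8), (-5, 8), (-8, 3)]

Jarvis march: at each step, from the current hull vertex p, select the next vertex q as the point such that every other point lies strictly to the left of (or on) the directed line p → q. (Equivalently: for every other point r, the cross product (q − p) × (r − p) ≥ 0.)
Starting point (lowest x, tie lowest y): (-10, -6). Wrap until returning to start. Resulting hull: (-10, -6), (4, -8), (-5, 8), (-8, 3).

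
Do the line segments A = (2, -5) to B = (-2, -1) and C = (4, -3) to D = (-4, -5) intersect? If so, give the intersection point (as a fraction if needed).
Yes; intersection at (4/5, -19/5) (t = 3/10 on AB, s = 2/5 on CD)

Parametrize AB as A + t(B − A) = (2 + -4 t, -5 + 4 t) and CD as C + s(D − C) = (4 + -8 s, -3 + -2 s). Solve the linear system for (t, s). Determinant = -40 ≠ 0, so a unique intersection of the containing lines exists. Solution: t = 3/10, s = 2/5 — both in [0, 1], so the segments cross. Intersection point: (4/5, -19/5).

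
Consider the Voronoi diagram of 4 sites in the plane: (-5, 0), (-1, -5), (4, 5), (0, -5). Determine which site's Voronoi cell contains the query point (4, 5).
Nearest site = (4, 5)

The Voronoi cell of site s contains exactly those query points closer to s than to any other site. Compute squared distances from q = (4, 5) to each site:
  (4 − 4)² + (5 − 5)² = 0
  (-5 − 4)² + (0 − 5)² = 106
  (0 − 4)² + (-5 − 5)² = 116
  (-1 − 4)² + (-5 − 5)² = 125
Minimum is attained by (4, 5), so q lies in its Voronoi cell.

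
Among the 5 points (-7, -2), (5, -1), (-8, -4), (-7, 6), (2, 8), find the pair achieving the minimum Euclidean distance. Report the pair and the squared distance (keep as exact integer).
Pair = ((-7, -2), (-8, -4)); squared distance = 5

Compute all C(5, 2) = 10 pairwise squared distances (x_i − x_j)² + (y_i − y_j)². The minimum is 5, attained by the pair ((-7, -2), (-8, -4)).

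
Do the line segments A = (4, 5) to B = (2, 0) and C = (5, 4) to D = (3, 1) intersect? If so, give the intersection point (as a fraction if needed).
No (intersection of containing lines falls outside at least one segment)

Parametrize and solve: t = 5/4, s = 7/4. At least one of these is outside [0, 1], so the segments do not intersect.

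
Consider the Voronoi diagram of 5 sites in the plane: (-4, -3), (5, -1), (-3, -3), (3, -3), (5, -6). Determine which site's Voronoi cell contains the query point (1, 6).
Nearest site = (5, -1)

The Voronoi cell of site s contains exactly those query points closer to s than to any other site. Compute squared distances from q = (1, 6) to each site:
  (5 − 1)² + (-1 − 6)² = 65
  (3 − 1)² + (-3 − 6)² = 85
  (-3 − 1)² + (-3 − 6)² = 97
  (-4 − 1)² + (-3 − 6)² = 106
  (5 − 1)² + (-6 − 6)² = 160
Minimum is attained by (5, -1), so q lies in its Voronoi cell.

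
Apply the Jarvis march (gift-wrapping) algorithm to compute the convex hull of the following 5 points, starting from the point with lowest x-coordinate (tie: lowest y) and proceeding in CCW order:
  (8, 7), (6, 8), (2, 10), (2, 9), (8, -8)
Hull (CCW) = [(2, 9), (8, -8), (8, 7), (2, 10)]

Jarvis march: at each step, from the current hull vertex p, select the next vertex q as the point such that every other point lies strictly to the left of (or on) the directed line p → q. (Equivalently: for every other point r, the cross product (q − p) × (r − p) ≥ 0.)
Starting point (lowest x, tie lowest y): (2, 9). Wrap until returning to start. Resulting hull: (2, 9), (8, -8), (8, 7), (2, 10).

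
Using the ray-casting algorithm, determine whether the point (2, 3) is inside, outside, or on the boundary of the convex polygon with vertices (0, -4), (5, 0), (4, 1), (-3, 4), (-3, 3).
The point (2, 3) lies strictly outside the polygon

Cast a horizontal ray to the right from the query point and count how many polygon edges it crosses (each edge strictly once or zero times, handled with the usual half-open convention). 
Parity of crossings → even ⇒ outside.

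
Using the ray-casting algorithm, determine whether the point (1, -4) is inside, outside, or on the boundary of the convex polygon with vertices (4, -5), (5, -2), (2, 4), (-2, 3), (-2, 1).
The point (1, -4) lies strictly outside the polygon

Cast a horizontal ray to the right from the query point and count how many polygon edges it crosses (each edge strictly once or zero times, handled with the usual half-open convention). 
Parity of crossings → even ⇒ outside.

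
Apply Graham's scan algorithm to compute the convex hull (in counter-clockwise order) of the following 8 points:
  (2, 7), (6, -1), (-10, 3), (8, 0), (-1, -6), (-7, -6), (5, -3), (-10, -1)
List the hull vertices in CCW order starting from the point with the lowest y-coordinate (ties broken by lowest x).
Hull (CCW) = [(-7, -6), (-1, -6), (5, -3), (8, 0), (2, 7), (-10, 3), (-10, -1)]

Graham scan procedure:
  1. Find the pivot p₀ = point with lowest y (tie → lowest x): (-7, -6).
  2. Sort the remaining points by polar angle around p₀.
  3. Walk through sorted points, maintaining a stack; pop the top while the last three entries make a non-left turn (cross product ≤ 0).
  4. Final stack is the convex hull in CCW order: (-7, -6), (-1, -6), (5, -3), (8, 0), (2, 7), (-10, 3), (-10, -1).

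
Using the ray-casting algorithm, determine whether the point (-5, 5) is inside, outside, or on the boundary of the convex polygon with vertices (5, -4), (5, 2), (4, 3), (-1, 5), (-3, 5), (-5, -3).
The point (-5, 5) lies strictly outside the polygon

Cast a horizontal ray to the right from the query point and count how many polygon edges it crosses (each edge strictly once or zero times, handled with the usual half-open convention). 
Parity of crossings → even ⇒ outside.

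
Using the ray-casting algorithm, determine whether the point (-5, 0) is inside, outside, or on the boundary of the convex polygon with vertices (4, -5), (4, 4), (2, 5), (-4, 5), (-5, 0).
The point (-5, 0) lies on the polygon boundary

Boundary check: the query satisfies the collinearity and bounding-box conditions for some polygon edge, so it lies exactly on the boundary.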